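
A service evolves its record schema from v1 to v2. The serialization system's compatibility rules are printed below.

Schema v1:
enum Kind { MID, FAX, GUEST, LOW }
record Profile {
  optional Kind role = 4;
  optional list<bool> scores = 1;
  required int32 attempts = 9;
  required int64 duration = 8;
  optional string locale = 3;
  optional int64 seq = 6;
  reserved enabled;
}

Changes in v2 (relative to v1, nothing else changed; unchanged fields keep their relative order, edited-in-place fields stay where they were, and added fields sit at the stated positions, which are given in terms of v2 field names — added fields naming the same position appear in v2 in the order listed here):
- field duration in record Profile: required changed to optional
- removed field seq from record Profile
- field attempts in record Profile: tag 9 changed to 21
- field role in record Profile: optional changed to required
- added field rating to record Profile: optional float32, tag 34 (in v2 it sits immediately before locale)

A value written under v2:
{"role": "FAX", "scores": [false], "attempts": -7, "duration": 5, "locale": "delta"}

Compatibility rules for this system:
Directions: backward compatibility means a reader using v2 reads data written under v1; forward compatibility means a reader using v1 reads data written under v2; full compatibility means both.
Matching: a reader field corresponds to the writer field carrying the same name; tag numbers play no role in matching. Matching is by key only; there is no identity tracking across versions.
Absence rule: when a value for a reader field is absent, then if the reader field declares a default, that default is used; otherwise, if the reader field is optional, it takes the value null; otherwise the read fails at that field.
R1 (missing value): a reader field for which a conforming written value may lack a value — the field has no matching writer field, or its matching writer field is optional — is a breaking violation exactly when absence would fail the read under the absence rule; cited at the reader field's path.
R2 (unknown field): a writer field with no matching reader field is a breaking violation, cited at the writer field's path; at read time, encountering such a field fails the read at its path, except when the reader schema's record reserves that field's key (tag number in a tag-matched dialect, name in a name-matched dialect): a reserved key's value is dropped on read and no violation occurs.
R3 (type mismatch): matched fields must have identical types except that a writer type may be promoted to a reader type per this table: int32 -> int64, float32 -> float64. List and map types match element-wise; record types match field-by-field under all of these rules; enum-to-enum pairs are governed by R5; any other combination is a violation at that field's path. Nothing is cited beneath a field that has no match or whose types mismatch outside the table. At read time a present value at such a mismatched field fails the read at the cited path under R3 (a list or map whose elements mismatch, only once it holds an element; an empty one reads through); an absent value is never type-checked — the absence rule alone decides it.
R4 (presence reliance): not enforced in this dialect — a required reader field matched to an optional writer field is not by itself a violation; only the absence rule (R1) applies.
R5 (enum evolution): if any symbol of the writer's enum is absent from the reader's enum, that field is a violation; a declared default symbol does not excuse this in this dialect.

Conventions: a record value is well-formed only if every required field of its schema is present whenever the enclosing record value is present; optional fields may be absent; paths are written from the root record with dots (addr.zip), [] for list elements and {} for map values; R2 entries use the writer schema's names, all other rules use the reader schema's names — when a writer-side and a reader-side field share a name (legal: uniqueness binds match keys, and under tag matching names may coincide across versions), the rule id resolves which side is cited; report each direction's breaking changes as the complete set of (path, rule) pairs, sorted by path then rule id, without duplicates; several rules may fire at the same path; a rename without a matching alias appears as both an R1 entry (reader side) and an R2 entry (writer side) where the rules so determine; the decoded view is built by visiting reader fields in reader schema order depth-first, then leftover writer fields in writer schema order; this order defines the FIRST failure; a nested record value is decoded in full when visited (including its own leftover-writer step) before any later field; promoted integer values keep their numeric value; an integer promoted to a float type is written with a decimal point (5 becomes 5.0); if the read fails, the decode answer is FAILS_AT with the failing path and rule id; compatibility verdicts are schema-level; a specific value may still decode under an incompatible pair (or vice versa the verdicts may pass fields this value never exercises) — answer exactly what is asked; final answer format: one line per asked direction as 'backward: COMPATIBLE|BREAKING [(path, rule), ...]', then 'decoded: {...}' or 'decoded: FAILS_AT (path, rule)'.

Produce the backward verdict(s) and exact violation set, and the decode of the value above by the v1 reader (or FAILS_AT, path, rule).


backward: BREAKING [(role, R1), (seq, R2)]; decoded: {"role": "FAX", "scores": [false], "attempts": -7, "duration": 5, "locale": "delta", "seq": null}

the writer's type comes first in each Profile pair
backward for Profile (reader v2, writer v1):
  role <- role (Kind -> Kind, writer optional)
  scores <- scores (list<bool> -> list<bool>, writer optional)
  attempts <- attempts (int32 -> int32, writer required)
  duration <- duration (int64 -> int64, writer required)
  rating has no writer counterpart
  locale <- locale (string -> string, writer optional)
  leftover writer field: seq
  breaking: (role, R1)
  breaking: (seq, R2)
  => backward: BREAKING (2)
decode walk for Profile under reader schema v1:
  role := "FAX"
  scores := [false]
  attempts := -7
  duration := 5
  locale := "delta"
  seq := null (absent, optional -> null)
  => decoded: {"role": "FAX", "scores": [false], "attempts": -7, "duration": 5, "locale": "delta", "seq": null}
diffs on Profile not affecting the asked answer:
  field duration in record Profile: required changed to optional -> matters only for Profile's forward compatibility — outside the asked direction
  field attempts in record Profile: tag 9 changed to 21 -> triggers nothing under Profile's printed rules — same verdict
  added field rating to record Profile: optional float32, tag 34 (in v2 it sits immediately before locale) -> matters only for Profile's forward compatibility — outside the asked direction


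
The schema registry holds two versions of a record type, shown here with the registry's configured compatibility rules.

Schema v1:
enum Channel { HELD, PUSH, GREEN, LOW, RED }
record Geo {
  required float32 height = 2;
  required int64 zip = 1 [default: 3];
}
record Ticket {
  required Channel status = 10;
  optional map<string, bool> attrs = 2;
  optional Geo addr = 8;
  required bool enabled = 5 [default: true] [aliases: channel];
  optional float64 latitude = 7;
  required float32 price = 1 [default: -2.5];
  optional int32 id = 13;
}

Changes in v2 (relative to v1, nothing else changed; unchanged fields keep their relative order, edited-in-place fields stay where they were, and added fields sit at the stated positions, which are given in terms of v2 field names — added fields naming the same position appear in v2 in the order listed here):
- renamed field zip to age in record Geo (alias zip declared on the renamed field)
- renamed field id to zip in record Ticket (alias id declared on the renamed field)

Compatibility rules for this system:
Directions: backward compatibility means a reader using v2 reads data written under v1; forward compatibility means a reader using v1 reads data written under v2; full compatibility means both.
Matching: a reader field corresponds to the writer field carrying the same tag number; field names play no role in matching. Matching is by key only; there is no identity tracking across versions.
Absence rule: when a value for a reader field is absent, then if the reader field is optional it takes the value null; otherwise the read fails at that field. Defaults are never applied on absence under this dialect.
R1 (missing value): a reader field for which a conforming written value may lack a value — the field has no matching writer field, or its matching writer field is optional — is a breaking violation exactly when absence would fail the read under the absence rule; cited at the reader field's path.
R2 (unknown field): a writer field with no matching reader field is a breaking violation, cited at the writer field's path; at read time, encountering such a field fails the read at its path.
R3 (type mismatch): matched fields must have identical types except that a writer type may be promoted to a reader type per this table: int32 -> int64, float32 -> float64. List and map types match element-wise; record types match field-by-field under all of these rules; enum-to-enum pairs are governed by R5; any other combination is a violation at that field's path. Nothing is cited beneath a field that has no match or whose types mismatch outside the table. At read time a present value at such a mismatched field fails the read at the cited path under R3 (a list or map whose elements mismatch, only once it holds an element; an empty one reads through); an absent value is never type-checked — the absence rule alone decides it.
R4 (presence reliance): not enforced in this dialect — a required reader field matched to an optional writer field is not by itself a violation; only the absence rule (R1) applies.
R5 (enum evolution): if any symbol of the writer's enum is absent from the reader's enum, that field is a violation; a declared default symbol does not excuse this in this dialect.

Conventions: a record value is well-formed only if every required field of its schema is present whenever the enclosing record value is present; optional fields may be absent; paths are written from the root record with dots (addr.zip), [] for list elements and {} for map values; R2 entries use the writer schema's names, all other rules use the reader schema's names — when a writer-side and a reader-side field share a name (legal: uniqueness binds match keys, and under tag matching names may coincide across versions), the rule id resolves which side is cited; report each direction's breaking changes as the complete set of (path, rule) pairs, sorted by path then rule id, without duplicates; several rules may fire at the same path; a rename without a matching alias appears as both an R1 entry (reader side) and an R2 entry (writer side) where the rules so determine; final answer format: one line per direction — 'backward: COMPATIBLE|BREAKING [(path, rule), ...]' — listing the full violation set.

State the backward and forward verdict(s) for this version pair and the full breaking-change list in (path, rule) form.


backward: COMPATIBLE []; forward: COMPATIBLE []

the writer's type comes first in each Ticket pair
backward analysis of Ticket with v2 as reader and v1 as writer:
  status: paired with writer status (Channel -> Channel; writer required)
  attrs: paired with writer attrs (map<string, bool> -> map<string, bool>; writer optional)
  addr: paired with writer addr (Geo -> Geo; writer optional)
  enabled: paired with writer enabled (bool -> bool; writer required)
  latitude: paired with writer latitude (float64 -> float64; writer optional)
  price: paired with writer price (float32 -> float32; writer required)
  zip: paired with writer id (int32 -> int32; writer optional)
  addr.height: paired with writer addr.height (float32 -> float32; writer required)
  addr.age: paired with writer addr.zip (int64 -> int64; writer required)
  => no violations; backward on Ticket: COMPATIBLE
forward analysis of Ticket with v1 as reader and v2 as writer:
  status: paired with writer status (Channel -> Channel; writer required)
  attrs: paired with writer attrs (map<string, bool> -> map<string, bool>; writer optional)
  addr: paired with writer addr (Geo -> Geo; writer optional)
  enabled: paired with writer enabled (bool -> bool; writer required)
  latitude: paired with writer latitude (float64 -> float64; writer optional)
  price: paired with writer price (float32 -> float32; writer required)
  id: paired with writer zip (int32 -> int32; writer optional)
  addr.height: paired with writer addr.height (float32 -> float32; writer required)
  addr.zip: paired with writer addr.age (int64 -> int64; writer required)
  => no violations; forward on Ticket: COMPATIBLE


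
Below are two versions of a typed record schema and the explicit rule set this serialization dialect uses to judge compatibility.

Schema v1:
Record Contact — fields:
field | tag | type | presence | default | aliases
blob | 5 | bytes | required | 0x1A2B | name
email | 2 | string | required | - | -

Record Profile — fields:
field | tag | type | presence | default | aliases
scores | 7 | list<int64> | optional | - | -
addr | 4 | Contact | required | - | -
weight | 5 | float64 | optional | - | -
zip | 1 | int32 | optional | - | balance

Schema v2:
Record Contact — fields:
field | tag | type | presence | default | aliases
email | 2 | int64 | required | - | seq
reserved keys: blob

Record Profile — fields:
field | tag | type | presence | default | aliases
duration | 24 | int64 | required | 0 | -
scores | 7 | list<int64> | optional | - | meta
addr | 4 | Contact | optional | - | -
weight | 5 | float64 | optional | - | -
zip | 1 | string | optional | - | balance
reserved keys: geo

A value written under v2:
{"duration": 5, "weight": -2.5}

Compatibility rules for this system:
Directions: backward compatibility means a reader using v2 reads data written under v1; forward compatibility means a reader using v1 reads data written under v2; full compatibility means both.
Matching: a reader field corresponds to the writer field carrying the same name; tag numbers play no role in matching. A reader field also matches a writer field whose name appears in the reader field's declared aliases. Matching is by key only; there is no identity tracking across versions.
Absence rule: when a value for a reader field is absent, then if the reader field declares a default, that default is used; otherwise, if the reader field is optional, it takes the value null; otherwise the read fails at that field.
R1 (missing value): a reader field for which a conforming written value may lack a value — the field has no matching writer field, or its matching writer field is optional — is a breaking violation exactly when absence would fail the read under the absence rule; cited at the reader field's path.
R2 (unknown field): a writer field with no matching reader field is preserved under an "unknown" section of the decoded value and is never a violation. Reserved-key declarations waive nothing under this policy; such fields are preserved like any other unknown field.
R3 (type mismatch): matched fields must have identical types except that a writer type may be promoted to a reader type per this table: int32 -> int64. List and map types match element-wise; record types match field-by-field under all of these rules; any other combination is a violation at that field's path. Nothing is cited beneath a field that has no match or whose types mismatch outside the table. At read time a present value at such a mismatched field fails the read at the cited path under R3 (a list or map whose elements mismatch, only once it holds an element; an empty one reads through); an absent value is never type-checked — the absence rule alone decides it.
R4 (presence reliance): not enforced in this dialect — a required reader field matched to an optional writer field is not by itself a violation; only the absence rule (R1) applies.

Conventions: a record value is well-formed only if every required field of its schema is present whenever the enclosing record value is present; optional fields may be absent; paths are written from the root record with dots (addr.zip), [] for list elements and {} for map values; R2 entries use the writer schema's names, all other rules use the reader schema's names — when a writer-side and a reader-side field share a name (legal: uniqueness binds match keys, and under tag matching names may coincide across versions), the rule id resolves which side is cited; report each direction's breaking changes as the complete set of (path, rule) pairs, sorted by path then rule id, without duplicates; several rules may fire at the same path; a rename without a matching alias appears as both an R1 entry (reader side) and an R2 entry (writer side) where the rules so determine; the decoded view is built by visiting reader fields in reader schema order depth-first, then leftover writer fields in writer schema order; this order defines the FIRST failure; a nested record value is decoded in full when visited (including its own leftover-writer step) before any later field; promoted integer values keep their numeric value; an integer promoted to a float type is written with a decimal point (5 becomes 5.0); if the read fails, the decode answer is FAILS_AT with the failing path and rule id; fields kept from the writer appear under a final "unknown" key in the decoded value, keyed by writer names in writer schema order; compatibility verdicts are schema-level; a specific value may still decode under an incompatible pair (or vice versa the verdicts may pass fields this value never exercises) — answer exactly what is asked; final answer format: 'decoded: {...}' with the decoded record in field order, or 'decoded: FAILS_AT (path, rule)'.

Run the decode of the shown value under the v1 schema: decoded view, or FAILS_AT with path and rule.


decoded: FAILS_AT (addr, R1)

in Profile below, arrows point writer -> reader
decode walk for Profile under reader schema v1:
  scores := null (absent, optional -> null)
  read fails at addr under R1 (no fill)
  => FAILS_AT (addr, R1)
remaining Profile differences; none change what is asked:
  removed field blob from record Contact (its key "blob" joins the reserved list) -> fires no rule on Profile under this dialect and leaves the result unchanged
  field email in record Contact: type string changed to int64 -> schema-level compatibility only; this Profile value's decode is unchanged
  field zip in record Profile: type int32 changed to string -> schema-level compatibility only; this Profile value's decode is unchanged
  added field duration to record Profile: required int64, tag 24, default 0 (in v2 it sits immediately before scores) -> fires no rule on Profile under this dialect and leaves the result unchanged


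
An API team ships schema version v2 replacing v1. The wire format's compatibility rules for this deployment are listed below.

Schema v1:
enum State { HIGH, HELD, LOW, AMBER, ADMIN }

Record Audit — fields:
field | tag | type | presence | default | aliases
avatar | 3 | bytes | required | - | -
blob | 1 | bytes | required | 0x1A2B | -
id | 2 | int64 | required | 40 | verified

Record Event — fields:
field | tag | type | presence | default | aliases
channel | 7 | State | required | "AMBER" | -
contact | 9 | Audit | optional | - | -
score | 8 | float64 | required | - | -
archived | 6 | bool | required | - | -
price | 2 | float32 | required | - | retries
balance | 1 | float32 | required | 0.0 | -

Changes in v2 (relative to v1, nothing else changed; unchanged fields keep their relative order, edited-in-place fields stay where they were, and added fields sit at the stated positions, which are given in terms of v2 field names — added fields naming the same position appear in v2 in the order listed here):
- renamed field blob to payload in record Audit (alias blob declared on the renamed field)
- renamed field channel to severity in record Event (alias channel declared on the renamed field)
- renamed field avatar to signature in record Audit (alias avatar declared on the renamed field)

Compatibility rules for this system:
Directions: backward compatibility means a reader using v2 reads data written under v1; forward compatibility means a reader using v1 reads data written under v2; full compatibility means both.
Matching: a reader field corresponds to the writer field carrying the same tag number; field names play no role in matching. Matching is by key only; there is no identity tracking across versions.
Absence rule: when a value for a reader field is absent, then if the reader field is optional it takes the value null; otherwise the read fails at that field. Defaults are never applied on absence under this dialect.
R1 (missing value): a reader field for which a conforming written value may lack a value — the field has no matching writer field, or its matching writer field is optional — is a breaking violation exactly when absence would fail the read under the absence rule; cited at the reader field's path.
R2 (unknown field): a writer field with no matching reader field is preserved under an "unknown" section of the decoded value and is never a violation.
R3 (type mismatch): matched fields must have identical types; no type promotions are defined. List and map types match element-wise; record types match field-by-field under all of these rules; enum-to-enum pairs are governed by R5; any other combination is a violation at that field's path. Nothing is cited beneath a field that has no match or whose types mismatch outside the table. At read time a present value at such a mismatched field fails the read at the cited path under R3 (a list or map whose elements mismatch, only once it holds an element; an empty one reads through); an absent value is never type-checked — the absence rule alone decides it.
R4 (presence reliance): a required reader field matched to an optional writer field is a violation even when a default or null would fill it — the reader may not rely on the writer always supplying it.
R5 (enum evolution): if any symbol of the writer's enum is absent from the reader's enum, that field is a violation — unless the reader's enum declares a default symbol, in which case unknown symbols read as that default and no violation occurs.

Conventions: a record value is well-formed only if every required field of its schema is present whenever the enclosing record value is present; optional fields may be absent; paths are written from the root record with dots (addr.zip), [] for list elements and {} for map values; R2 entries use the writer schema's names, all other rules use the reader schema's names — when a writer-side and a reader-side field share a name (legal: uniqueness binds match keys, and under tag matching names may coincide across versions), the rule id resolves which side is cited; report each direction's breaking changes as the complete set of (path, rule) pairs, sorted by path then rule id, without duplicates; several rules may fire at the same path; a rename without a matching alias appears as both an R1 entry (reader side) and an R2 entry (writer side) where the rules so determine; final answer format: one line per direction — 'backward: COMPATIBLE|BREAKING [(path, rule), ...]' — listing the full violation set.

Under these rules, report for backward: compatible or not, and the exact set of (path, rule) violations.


backward: COMPATIBLE []

arrows below run writer -> reader for Event
backward on Event — v2 reading data written by v1:
  severity: State -> State, writer required; from channel
  contact: Audit -> Audit, writer optional; from contact
  score: float64 -> float64, writer required; from score
  archived: bool -> bool, writer required; from archived
  price: float32 -> float32, writer required; from price
  balance: float32 -> float32, writer required; from balance
  contact.signature: bytes -> bytes, writer required; from contact.avatar
  contact.payload: bytes -> bytes, writer required; from contact.blob
  contact.id: int64 -> int64, writer required; from contact.id
  nothing fires on Event: backward is COMPATIBLE
the rest of the Event diff is inert for this question:
  renamed field blob to payload in record Audit (alias blob declared on the renamed field) -> fires no rule on Event, leaving the asked answer as it is
  renamed field channel to severity in record Event (alias channel declared on the renamed field) -> fires no rule on Event, leaving the asked answer as it is
  renamed field avatar to signature in record Audit (alias avatar declared on the renamed field) -> fires no rule on Event, leaving the asked answer as it is


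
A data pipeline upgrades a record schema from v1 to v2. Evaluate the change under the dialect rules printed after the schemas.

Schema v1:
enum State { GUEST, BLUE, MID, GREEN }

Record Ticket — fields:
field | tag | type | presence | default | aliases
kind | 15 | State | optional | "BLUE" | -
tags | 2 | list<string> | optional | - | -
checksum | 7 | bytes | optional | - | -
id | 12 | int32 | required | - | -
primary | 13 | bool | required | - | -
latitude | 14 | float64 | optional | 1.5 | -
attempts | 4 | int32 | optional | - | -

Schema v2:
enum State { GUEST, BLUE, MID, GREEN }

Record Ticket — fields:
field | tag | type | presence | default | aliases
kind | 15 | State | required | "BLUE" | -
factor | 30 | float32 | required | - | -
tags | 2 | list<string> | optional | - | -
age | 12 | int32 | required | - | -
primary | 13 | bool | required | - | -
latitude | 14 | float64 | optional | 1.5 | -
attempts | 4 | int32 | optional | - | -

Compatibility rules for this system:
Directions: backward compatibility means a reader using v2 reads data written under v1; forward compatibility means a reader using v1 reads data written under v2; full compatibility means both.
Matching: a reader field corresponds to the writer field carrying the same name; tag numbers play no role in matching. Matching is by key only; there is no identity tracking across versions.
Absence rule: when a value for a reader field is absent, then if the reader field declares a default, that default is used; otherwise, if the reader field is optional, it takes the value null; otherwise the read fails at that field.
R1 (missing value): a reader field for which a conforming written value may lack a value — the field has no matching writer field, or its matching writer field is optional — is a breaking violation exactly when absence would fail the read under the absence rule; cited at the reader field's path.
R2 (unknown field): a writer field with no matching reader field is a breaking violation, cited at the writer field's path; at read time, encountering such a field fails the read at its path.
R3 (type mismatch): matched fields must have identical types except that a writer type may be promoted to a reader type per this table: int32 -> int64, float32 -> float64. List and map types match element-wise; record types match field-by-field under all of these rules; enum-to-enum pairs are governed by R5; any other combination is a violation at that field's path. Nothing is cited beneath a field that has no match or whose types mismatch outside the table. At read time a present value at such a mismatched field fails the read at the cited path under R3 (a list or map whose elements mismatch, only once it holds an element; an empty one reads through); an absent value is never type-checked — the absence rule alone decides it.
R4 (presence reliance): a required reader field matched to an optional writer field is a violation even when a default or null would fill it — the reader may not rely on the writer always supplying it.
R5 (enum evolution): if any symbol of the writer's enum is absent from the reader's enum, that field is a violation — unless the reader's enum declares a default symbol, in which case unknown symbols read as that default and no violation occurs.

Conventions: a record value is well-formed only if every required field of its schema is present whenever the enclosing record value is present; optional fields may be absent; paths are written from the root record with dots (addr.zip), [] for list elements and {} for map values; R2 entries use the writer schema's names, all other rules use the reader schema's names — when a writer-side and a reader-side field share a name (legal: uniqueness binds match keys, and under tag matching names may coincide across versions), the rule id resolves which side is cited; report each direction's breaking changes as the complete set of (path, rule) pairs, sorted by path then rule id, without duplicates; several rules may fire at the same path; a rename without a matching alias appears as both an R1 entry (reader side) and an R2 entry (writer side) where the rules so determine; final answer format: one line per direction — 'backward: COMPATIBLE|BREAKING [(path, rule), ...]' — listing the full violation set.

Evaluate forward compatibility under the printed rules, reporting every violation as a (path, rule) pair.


forward: BREAKING [(age, R2), (factor, R2), (id, R1)]

in Ticket below, arrows point writer -> reader
forward analysis of Ticket with v1 as reader and v2 as writer:
  State -> State, writer required: kind aligns to kind
  list<string> -> list<string>, writer optional: tags aligns to tags
  checksum: no writer-side match
  id: no writer-side match
  bool -> bool, writer required: primary aligns to primary
  float64 -> float64, writer optional: latitude aligns to latitude
  int32 -> int32, writer optional: attempts aligns to attempts
  leftover writer field: factor
  leftover writer field: age
  violation R2 at age
  violation R2 at factor
  violation R1 at id
  => 3 violation(s): forward is BREAKING for Ticket
remaining Ticket differences; none change what is asked:
  field kind in record Ticket: optional changed to required -> matters only for Ticket's backward compatibility — outside the asked direction
  removed field checksum from record Ticket -> matters only for Ticket's backward compatibility — outside the asked direction


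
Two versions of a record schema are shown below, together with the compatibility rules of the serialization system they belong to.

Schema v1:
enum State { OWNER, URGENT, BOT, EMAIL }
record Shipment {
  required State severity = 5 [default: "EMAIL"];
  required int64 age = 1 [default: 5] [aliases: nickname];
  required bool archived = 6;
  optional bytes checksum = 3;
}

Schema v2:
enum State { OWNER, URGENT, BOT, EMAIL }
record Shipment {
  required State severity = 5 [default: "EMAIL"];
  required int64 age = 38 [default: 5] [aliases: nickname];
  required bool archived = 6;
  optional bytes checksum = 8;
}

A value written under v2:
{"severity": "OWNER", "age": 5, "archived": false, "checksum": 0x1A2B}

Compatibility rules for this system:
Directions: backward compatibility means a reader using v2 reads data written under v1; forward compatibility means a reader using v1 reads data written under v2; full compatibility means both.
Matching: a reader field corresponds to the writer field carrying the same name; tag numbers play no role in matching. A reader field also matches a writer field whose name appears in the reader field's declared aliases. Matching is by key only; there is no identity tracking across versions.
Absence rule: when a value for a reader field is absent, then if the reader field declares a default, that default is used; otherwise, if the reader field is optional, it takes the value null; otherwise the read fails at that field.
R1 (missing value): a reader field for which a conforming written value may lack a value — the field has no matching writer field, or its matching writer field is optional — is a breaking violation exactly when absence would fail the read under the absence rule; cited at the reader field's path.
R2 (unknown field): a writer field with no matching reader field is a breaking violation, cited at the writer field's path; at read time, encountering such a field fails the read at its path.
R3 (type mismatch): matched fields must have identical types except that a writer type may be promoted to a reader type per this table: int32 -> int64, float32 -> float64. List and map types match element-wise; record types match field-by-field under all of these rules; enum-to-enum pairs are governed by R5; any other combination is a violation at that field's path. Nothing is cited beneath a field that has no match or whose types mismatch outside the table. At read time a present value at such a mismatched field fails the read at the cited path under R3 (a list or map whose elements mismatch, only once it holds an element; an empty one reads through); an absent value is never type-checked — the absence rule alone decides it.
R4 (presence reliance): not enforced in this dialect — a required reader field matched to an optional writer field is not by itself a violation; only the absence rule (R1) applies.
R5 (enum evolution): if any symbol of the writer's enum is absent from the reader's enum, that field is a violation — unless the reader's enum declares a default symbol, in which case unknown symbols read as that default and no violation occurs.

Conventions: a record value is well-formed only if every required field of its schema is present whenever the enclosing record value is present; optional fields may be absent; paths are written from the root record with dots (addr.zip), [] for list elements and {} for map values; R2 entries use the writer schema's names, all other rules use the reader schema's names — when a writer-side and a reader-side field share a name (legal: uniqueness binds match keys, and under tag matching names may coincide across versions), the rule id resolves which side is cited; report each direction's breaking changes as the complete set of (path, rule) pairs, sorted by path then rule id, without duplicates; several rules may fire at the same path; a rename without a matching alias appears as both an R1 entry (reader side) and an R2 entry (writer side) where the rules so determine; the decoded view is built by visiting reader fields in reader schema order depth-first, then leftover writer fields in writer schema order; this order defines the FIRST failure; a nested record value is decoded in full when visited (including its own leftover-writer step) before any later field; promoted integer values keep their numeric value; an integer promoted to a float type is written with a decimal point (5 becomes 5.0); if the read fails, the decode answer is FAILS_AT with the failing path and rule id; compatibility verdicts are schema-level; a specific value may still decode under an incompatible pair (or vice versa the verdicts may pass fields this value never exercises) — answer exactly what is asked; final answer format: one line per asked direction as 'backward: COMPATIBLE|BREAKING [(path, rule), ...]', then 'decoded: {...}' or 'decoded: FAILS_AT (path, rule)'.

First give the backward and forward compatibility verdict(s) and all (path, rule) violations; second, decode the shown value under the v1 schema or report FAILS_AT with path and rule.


backward: COMPATIBLE []; forward: COMPATIBLE []; decoded: {"severity": "OWNER", "age": 5, "archived": false, "checksum": 0x1A2B}

arrows below run writer -> reader for Shipment
backward pass over Shipment, reader schema v2, writer schema v1:
  State -> State, writer required: severity aligns to severity
  int64 -> int64, writer required: age aligns to age
  bool -> bool, writer required: archived aligns to archived
  bytes -> bytes, writer optional: checksum aligns to checksum
  => backward: COMPATIBLE
forward pass over Shipment, reader schema v1, writer schema v2:
  State -> State, writer required: severity aligns to severity
  int64 -> int64, writer required: age aligns to age
  bool -> bool, writer required: archived aligns to archived
  bytes -> bytes, writer optional: checksum aligns to checksum
  => forward: COMPATIBLE
decode walk for Shipment under reader schema v1:
  severity := "OWNER"
  age := 5
  archived := false
  checksum := 0x1A2B
  => decoded: {"severity": "OWNER", "age": 5, "archived": false, "checksum": 0x1A2B}


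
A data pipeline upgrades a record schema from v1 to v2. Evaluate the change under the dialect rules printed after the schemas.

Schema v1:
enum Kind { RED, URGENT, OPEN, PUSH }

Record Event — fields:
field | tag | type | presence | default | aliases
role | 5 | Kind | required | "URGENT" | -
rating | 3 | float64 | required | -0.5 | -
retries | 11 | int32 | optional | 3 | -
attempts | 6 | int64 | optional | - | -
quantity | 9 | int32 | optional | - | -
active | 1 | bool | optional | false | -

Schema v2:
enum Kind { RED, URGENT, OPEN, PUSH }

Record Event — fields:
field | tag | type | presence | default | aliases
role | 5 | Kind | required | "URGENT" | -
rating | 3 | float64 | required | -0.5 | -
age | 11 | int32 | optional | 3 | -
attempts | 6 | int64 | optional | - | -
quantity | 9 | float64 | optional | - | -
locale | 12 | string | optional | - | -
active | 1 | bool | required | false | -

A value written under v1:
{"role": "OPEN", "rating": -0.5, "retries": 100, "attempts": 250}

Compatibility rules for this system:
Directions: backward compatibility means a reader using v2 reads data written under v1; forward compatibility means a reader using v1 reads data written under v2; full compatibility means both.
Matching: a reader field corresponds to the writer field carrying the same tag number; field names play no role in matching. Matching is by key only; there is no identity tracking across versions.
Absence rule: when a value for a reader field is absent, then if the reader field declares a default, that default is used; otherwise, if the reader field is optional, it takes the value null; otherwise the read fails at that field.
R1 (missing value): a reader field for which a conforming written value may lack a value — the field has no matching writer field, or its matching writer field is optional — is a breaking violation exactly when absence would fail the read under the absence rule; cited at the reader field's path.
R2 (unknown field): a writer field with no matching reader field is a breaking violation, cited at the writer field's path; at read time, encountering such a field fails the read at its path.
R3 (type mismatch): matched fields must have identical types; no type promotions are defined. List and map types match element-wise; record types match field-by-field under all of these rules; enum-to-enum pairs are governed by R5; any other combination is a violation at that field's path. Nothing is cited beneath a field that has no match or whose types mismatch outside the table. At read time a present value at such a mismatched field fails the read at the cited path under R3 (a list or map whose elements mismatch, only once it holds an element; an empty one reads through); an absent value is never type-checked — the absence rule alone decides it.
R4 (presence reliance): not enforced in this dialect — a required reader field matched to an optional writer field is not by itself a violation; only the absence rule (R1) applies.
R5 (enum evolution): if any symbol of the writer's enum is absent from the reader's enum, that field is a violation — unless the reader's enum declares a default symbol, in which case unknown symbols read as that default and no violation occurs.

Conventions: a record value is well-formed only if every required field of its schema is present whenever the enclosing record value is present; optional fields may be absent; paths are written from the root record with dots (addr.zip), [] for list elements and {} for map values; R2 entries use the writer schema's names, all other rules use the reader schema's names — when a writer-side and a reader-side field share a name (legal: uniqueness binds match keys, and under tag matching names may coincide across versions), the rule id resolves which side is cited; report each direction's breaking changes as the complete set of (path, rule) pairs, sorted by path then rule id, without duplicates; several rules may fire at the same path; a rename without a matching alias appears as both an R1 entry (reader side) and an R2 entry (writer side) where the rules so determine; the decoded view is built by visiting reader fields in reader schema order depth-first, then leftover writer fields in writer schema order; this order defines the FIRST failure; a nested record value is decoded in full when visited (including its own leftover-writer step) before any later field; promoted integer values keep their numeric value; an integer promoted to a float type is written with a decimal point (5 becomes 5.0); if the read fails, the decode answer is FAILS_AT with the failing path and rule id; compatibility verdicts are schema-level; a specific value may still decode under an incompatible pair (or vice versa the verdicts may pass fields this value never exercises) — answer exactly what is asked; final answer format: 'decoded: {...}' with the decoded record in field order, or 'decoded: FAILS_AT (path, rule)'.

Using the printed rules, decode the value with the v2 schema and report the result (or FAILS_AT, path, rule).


decoded: {"role": "OPEN", "rating": -0.5, "age": 100, "attempts": 250, "quantity": null, "locale": null, "active": false}

each type pair in Event: writer, then reader
decoding the Event value with the v2 reader:
  role := "OPEN"
  rating := -0.5
  age := 100 (from writer retries)
  attempts := 250
  quantity := null (absent, optional -> null)
  locale := null (absent, optional -> null)
  active := false (absent -> default)
  => decoded: {"role": "OPEN", "rating": -0.5, "age": 100, "attempts": 250, "quantity": null, "locale": null, "active": false}
the other Event changes do not affect what is asked:
  field active in record Event: optional changed to required -> triggers nothing under the printed rules; the Event answer is the same either way
  field quantity in record Event: type int32 changed to float64 -> schema-level compatibility only; this Event value's decode is unchanged
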